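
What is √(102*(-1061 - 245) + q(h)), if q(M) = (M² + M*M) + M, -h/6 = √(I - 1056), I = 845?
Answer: √(-148404 - 6*I*√211) ≈ 0.113 - 385.23*I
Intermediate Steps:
h = -6*I*√211 (h = -6*√(845 - 1056) = -6*I*√211 ≈ -87.155*I)
q(M) = M + 2*M² (q(M) = (M² + M²) + M = 2*M² + M = M + 2*M²)
√(102*(-1061 - 245) + q(h)) = √(102*(-1061 - 245) + (-6*I*√211)*(1 + 2*(-6*I*√211))) = √(102*(-1306) + (-6*I*√211)*(1 - 12*I*√211)) = √(-133212 - 6*I*√211*(1 - 12*I*√211))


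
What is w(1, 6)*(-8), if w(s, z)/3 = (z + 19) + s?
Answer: -624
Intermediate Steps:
w(s, z) = 57 + 3*s + 3*z (w(s, z) = 3*((z + 19) + s) = 3*((19 + z) + s) = 3*(19 + s + z) = 57 + 3*s + 3*z)
w(1, 6)*(-8) = (57 + 3*1 + 3*6)*(-8) = (57 + 3 + 18)*(-8) = 78*(-8) = -624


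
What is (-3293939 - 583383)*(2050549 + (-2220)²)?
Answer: -27059632494578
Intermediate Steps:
(-3293939 - 583383)*(2050549 + (-2220)²) = -3877322*(2050549 + 4928400) = -3877322*6978949 = -27059632494578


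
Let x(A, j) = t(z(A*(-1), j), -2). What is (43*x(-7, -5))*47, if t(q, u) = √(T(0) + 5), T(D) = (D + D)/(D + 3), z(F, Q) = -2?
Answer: 2021*√5 ≈ 4519.1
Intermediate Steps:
T(D) = 2*D/(3 + D) (T(D) = (2*D)/(3 + D) = 2*D/(3 + D))
t(q, u) = √5 (t(q, u) = √(2*0/(3 + 0) + 5) = √(2*0/3 + 5) = √(2*0*(⅓) + 5) = √(0 + 5) = √5)
x(A, j) = √5
(43*x(-7, -5))*47 = (43*√5)*47 = 2021*√5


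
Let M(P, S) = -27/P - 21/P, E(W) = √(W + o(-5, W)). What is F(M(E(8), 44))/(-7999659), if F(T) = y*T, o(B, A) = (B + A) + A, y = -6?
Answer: -32*√19/16888169 ≈ -8.2593e-6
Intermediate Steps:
o(B, A) = B + 2*A (o(B, A) = (A + B) + A = B + 2*A)
E(W) = √(-5 + 3*W) (E(W) = √(W + (-5 + 2*W)) = √(-5 + 3*W))
M(P, S) = -48/P
F(T) = -6*T
F(M(E(8), 44))/(-7999659) = -(-288)/(√(-5 + 3*8))/(-7999659) = -(-288)/(√(-5 + 24))*(-1/7999659) = -(-288)/(√19)*(-1/7999659) = -(-288)*√19/19*(-1/7999659) = (288*√19/19)*(-1/7999659) = -32*√19/16888169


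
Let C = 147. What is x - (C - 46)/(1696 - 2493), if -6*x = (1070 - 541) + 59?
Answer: -78005/797 ≈ -97.873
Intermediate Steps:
x = -98 (x = -((1070 - 541) + 59)/6 = -(529 + 59)/6 = -⅙*588 = -98)
x - (C - 46)/(1696 - 2493) = -98 - (147 - 46)/(1696 - 2493) = -98 - 101/(-797) = -98 - 101*(-1)/797 = -98 - 1*(-101/797) = -98 + 101/797 = -78005/797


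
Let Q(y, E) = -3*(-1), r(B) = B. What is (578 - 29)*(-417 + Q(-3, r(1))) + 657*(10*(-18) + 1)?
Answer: -344889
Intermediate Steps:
Q(y, E) = 3
(578 - 29)*(-417 + Q(-3, r(1))) + 657*(10*(-18) + 1) = (578 - 29)*(-417 + 3) + 657*(10*(-18) + 1) = 549*(-414) + 657*(-180 + 1) = -227286 + 657*(-179) = -227286 - 117603 = -344889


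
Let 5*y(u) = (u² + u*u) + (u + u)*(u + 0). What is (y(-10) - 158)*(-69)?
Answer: 5382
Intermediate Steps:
y(u) = 4*u²/5 (y(u) = ((u² + u*u) + (u + u)*(u + 0))/5 = ((u² + u²) + (2*u)*u)/5 = (2*u² + 2*u²)/5 = (4*u²)/5 = 4*u²/5)
(y(-10) - 158)*(-69) = ((⅘)*(-10)² - 158)*(-69) = ((⅘)*100 - 158)*(-69) = (80 - 158)*(-69) = -78*(-69) = 5382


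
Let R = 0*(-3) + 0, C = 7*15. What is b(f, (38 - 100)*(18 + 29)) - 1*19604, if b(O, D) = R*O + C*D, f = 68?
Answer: -325574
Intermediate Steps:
C = 105
R = 0 (R = 0 + 0 = 0)
b(O, D) = 105*D (b(O, D) = 0*O + 105*D = 0 + 105*D = 105*D)
b(f, (38 - 100)*(18 + 29)) - 1*19604 = 105*((38 - 100)*(18 + 29)) - 1*19604 = 105*(-62*47) - 19604 = 105*(-2914) - 19604 = -305970 - 19604 = -325574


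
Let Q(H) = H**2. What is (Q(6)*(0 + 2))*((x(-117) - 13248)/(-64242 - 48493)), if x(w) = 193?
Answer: 26856/3221 ≈ 8.3378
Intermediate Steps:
(Q(6)*(0 + 2))*((x(-117) - 13248)/(-64242 - 48493)) = (6**2*(0 + 2))*((193 - 13248)/(-64242 - 48493)) = (36*2)*(-13055/(-112735)) = 72*(-13055*(-1/112735)) = 72*(373/3221) = 26856/3221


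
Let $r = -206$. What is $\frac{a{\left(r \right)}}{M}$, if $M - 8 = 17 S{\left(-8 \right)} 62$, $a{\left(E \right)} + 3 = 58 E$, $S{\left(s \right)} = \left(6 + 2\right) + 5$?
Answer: $- \frac{11951}{13710} \approx -0.8717$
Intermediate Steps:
$S{\left(s \right)} = 13$ ($S{\left(s \right)} = 8 + 5 = 13$)
$a{\left(E \right)} = -3 + 58 E$
$M = 13710$ ($M = 8 + 17 \cdot 13 \cdot 62 = 8 + 221 \cdot 62 = 8 + 13702 = 13710$)
$\frac{a{\left(r \right)}}{M} = \frac{-3 + 58 \left(-206\right)}{13710} = \left(-3 - 11948\right) \frac{1}{13710} = \left(-11951\right) \frac{1}{13710} = - \frac{11951}{13710}$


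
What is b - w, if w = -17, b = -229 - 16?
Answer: -228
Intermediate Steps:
b = -245
b - w = -245 - 1*(-17) = -245 + 17 = -228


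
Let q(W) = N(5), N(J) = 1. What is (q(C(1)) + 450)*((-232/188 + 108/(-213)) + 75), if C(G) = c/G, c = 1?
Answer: 110253715/3337 ≈ 33040.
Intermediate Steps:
C(G) = 1/G
q(W) = 1
(q(C(1)) + 450)*((-232/188 + 108/(-213)) + 75) = (1 + 450)*((-232/188 + 108/(-213)) + 75) = 451*((-232*1/188 + 108*(-1/213)) + 75) = 451*((-58/47 - 36/71) + 75) = 451*(-5810/3337 + 75) = 451*(244465/3337) = 110253715/3337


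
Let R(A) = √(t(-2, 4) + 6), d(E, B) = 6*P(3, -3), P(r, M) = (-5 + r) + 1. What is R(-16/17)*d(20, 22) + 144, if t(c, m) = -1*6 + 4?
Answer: 132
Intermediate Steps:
P(r, M) = -4 + r
d(E, B) = -6 (d(E, B) = 6*(-4 + 3) = 6*(-1) = -6)
t(c, m) = -2 (t(c, m) = -6 + 4 = -2)
R(A) = 2 (R(A) = √(-2 + 6) = √4 = 2)
R(-16/17)*d(20, 22) + 144 = 2*(-6) + 144 = -12 + 144 = 132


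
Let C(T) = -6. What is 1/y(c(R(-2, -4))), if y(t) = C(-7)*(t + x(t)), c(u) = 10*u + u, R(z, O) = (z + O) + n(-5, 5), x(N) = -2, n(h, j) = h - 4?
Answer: 1/1002 ≈ 0.00099800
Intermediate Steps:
n(h, j) = -4 + h
R(z, O) = -9 + O + z (R(z, O) = (z + O) + (-4 - 5) = (O + z) - 9 = -9 + O + z)
c(u) = 11*u
y(t) = 12 - 6*t (y(t) = -6*(t - 2) = -6*(-2 + t) = 12 - 6*t)
1/y(c(R(-2, -4))) = 1/(12 - 66*(-9 - 4 - 2)) = 1/(12 - 66*(-15)) = 1/(12 - 6*(-165)) = 1/(12 + 990) = 1/1002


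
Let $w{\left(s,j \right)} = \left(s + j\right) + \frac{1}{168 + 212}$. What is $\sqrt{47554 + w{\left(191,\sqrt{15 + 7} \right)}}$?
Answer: $\frac{\sqrt{1723594595 + 36100 \sqrt{22}}}{190} \approx 218.52$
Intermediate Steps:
$w{\left(s,j \right)} = \frac{1}{380} + j + s$ ($w{\left(s,j \right)} = \left(j + s\right) + \frac{1}{380} = \frac{1}{380} + j + s$)
$\sqrt{47554 + w{\left(191,\sqrt{15 + 7} \right)}} = \sqrt{47554 + \left(\frac{1}{380} + \sqrt{15 + 7} + 191\right)} = \sqrt{47554 + \left(\frac{1}{380} + \sqrt{22} + 191\right)} = \sqrt{47554 + \left(\frac{72581}{380} + \sqrt{22}\right)} = \sqrt{\frac{18143101}{380} + \sqrt{22}}$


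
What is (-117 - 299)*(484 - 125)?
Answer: -149344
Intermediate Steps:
(-117 - 299)*(484 - 125) = -416*359 = -149344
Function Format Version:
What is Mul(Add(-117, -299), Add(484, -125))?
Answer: -149344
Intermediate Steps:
Mul(Add(-117, -299), Add(484, -125)) = Mul(-416, 359) = -149344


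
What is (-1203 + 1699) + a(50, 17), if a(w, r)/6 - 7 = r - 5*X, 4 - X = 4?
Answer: 640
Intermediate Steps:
X = 0 (X = 4 - 1*4 = 4 - 4 = 0)
a(w, r) = 42 + 6*r (a(w, r) = 42 + 6*(r - 5*0) = 42 + 6*(r + 0) = 42 + 6*r)
(-1203 + 1699) + a(50, 17) = (-1203 + 1699) + (42 + 6*17) = 496 + (42 + 102) = 496 + 144 = 640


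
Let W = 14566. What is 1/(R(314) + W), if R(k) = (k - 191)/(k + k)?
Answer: 628/9147571 ≈ 6.8652e-5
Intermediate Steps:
R(k) = (-191 + k)/(2*k) (R(k) = (-191 + k)/((2*k)) = (-191 + k)*(1/(2*k)) = (-191 + k)/(2*k))
1/(R(314) + W) = 1/((½)*(-191 + 314)/314 + 14566) = 1/((½)*(1/314)*123 + 14566) = 1/(123/628 + 14566) = 1/(9147571/628) = 628/9147571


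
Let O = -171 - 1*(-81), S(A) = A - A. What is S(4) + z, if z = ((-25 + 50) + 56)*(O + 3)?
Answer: -7047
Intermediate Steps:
S(A) = 0
O = -90 (O = -171 + 81 = -90)
z = -7047 (z = ((-25 + 50) + 56)*(-90 + 3) = (25 + 56)*(-87) = 81*(-87) = -7047)
S(4) + z = 0 - 7047 = -7047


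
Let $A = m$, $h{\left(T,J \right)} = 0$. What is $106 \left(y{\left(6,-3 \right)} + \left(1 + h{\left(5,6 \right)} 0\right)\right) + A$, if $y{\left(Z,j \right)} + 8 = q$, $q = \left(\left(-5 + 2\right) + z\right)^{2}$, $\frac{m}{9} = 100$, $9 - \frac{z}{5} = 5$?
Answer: $30792$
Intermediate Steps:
$z = 20$ ($z = 45 - 25 = 20$)
$m = 900$ ($m = 9 \cdot 100 = 900$)
$q = 289$ ($q = \left(\left(-5 + 2\right) + 20\right)^{2} = \left(-3 + 20\right)^{2} = 17^{2} = 289$)
$A = 900$
$y{\left(Z,j \right)} = 281$ ($y{\left(Z,j \right)} = -8 + 289 = 281$)
$106 \left(y{\left(6,-3 \right)} + \left(1 + h{\left(5,6 \right)} 0\right)\right) + A = 106 \left(281 + \left(1 + 0 \cdot 0\right)\right) + 900 = 106 \left(281 + \left(1 + 0\right)\right) + 900 = 106 \left(281 + 1\right) + 900 = 106 \cdot 282 + 900 = 29892 + 900 = 30792$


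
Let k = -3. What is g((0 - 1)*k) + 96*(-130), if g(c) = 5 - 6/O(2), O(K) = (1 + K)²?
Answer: -37427/3 ≈ -12476.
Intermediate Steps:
g(c) = 13/3 (g(c) = 5 - 6/(1 + 2)² = 5 - 6/(3²) = 5 - 6/9 = 5 - 6*⅑ = 5 - ⅔ = 13/3)
g((0 - 1)*k) + 96*(-130) = 13/3 + 96*(-130) = 13/3 - 12480 = -37427/3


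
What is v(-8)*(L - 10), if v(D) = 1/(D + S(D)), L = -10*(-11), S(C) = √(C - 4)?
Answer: -200/19 - 50*I*√3/19 ≈ -10.526 - 4.558*I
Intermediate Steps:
S(C) = √(-4 + C)
L = 110
v(D) = 1/(D + √(-4 + D))
v(-8)*(L - 10) = (110 - 10)/(-8 + √(-4 - 8)) = 100/(-8 + √(-12)) = 100/(-8 + 2*I*√3)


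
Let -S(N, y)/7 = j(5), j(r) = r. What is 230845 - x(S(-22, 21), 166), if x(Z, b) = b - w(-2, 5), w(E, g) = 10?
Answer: 230689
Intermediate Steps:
S(N, y) = -35 (S(N, y) = -7*5 = -35)
x(Z, b) = -10 + b (x(Z, b) = b - 1*10 = b - 10 = -10 + b)
230845 - x(S(-22, 21), 166) = 230845 - (-10 + 166) = 230845 - 1*156 = 230845 - 156 = 230689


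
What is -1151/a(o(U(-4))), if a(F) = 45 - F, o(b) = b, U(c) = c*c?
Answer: -1151/29 ≈ -39.690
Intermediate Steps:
U(c) = c**2
-1151/a(o(U(-4))) = -1151/(45 - 1*(-4)**2) = -1151/(45 - 1*16) = -1151/(45 - 16) = -1151/29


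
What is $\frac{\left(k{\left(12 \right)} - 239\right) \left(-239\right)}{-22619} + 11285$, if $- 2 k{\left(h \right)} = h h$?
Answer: $\frac{255181086}{22619} \approx 11282.0$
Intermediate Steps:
$k{\left(h \right)} = - \frac{h^{2}}{2}$ ($k{\left(h \right)} = - \frac{h h}{2} = - \frac{h^{2}}{2}$)
$\frac{\left(k{\left(12 \right)} - 239\right) \left(-239\right)}{-22619} + 11285 = \frac{\left(- \frac{12^{2}}{2} - 239\right) \left(-239\right)}{-22619} + 11285 = \left(\left(- \frac{1}{2}\right) 144 - 239\right) \left(-239\right) \left(- \frac{1}{22619}\right) + 11285 = \left(-72 - 239\right) \left(-239\right) \left(- \frac{1}{22619}\right) + 11285 = \left(-311\right) \left(-239\right) \left(- \frac{1}{22619}\right) + 11285 = 74329 \left(- \frac{1}{22619}\right) + 11285 = - \frac{74329}{22619} + 11285 = \frac{255181086}{22619}$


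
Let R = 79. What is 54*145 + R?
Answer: 7909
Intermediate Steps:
54*145 + R = 54*145 + 79 = 7830 + 79 = 7909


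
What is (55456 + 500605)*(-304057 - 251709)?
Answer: -309039797726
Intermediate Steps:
(55456 + 500605)*(-304057 - 251709) = 556061*(-555766) = -309039797726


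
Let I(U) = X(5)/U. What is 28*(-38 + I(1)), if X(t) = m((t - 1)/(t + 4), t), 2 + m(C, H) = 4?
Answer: -1008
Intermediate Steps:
m(C, H) = 2 (m(C, H) = -2 + 4 = 2)
X(t) = 2
I(U) = 2/U
28*(-38 + I(1)) = 28*(-38 + 2/1) = 28*(-38 + 2*1) = 28*(-38 + 2) = 28*(-36) = -1008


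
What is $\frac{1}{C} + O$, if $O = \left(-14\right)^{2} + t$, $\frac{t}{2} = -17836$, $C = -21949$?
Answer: $- \frac{778662725}{21949} \approx -35476.0$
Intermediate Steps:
$t = -35672$ ($t = 2 \left(-17836\right) = -35672$)
$O = -35476$ ($O = \left(-14\right)^{2} - 35672 = 196 - 35672 = -35476$)
$\frac{1}{C} + O = \frac{1}{-21949} - 35476 = - \frac{1}{21949} - 35476 = - \frac{778662725}{21949}$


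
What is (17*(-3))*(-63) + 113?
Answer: 3326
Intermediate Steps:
(17*(-3))*(-63) + 113 = -51*(-63) + 113 = 3213 + 113 = 3326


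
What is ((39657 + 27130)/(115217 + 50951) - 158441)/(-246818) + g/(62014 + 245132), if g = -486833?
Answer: -5940069930096623/6298528368083952 ≈ -0.94309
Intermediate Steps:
((39657 + 27130)/(115217 + 50951) - 158441)/(-246818) + g/(62014 + 245132) = ((39657 + 27130)/(115217 + 50951) - 158441)/(-246818) - 486833/(62014 + 245132) = (66787/166168 - 158441)*(-1/246818) - 486833/307146 = -26327757301/166168*(-1/246818) - 486833/307146 = 26327757301/41013253424 - 486833/307146 = -5940069930096623/6298528368083952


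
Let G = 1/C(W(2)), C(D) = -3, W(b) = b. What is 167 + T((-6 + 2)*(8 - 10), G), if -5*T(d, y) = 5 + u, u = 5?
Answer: 165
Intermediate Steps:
G = -⅓ (G = 1/(-3) = -⅓ ≈ -0.33333)
T(d, y) = -2 (T(d, y) = -(5 + 5)/5 = -⅕*10 = -2)
167 + T((-6 + 2)*(8 - 10), G) = 167 - 2 = 165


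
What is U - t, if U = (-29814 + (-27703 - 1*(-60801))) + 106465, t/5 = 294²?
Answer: -322431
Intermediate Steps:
t = 432180 (t = 5*294² = 5*86436 = 432180)
U = 109749 (U = (-29814 + (-27703 + 60801)) + 106465 = (-29814 + 33098) + 106465 = 3284 + 106465 = 109749)
U - t = 109749 - 1*432180 = 109749 - 432180 = -322431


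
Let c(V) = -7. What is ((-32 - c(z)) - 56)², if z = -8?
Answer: 6561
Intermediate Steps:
((-32 - c(z)) - 56)² = ((-32 - 1*(-7)) - 56)² = ((-32 + 7) - 56)² = (-25 - 56)² = (-81)² = 6561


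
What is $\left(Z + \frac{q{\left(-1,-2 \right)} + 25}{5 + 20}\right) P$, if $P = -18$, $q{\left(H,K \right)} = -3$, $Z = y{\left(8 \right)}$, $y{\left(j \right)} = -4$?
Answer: $\frac{1404}{25} \approx 56.16$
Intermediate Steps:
$Z = -4$
$\left(Z + \frac{q{\left(-1,-2 \right)} + 25}{5 + 20}\right) P = \left(-4 + \frac{-3 + 25}{5 + 20}\right) \left(-18\right) = \left(-4 + \frac{22}{25}\right) \left(-18\right) = \left(- \frac{78}{25}\right) \left(-18\right) = \frac{1404}{25}$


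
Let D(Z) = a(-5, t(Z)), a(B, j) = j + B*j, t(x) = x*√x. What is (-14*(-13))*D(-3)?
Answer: 2184*I*√3 ≈ 3782.8*I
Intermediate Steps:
t(x) = x^(3/2)
D(Z) = -4*Z^(3/2) (D(Z) = Z^(3/2)*(1 - 5) = Z^(3/2)*(-4) = -4*Z^(3/2))
(-14*(-13))*D(-3) = (-14*(-13))*(-(-12)*I*√3) = 182*(-(-12)*I*√3) = 182*(12*I*√3) = 2184*I*√3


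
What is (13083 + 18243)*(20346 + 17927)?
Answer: 1198939998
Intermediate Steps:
(13083 + 18243)*(20346 + 17927) = 31326*38273 = 1198939998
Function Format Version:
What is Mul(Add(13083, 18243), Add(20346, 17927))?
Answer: 1198939998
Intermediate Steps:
Mul(Add(13083, 18243), Add(20346, 17927)) = Mul(31326, 38273) = 1198939998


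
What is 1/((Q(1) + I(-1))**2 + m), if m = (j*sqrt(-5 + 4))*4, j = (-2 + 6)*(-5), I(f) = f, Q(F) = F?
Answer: I/80 ≈ 0.0125*I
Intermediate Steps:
j = -20 (j = 4*(-5) = -20)
m = -80*I (m = -20*sqrt(-5 + 4)*4 = -20*I*4 = -80*I ≈ -80.0*I)
1/((Q(1) + I(-1))**2 + m) = 1/((1 - 1)**2 - 80*I) = 1/(0**2 - 80*I) = 1/(0 - 80*I) = 1/(-80*I) = I/80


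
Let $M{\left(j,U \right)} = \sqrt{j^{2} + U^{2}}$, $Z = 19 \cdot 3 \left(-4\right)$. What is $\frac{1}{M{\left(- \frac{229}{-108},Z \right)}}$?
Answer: $\frac{108 \sqrt{606393817}}{606393817} \approx 0.0043858$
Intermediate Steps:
$Z = -228$ ($Z = 19 \left(-12\right) = -228$)
$M{\left(j,U \right)} = \sqrt{U^{2} + j^{2}}$
$\frac{1}{M{\left(- \frac{229}{-108},Z \right)}} = \frac{1}{\sqrt{\left(-228\right)^{2} + \left(- \frac{229}{-108}\right)^{2}}} = \frac{1}{\sqrt{51984 + \left(\left(-229\right) \left(- \frac{1}{108}\right)\right)^{2}}} = \frac{1}{\sqrt{51984 + \left(\frac{229}{108}\right)^{2}}} = \frac{1}{\sqrt{51984 + \frac{52441}{11664}}} = \frac{1}{\sqrt{\frac{606393817}{11664}}} = \frac{1}{\frac{1}{108} \sqrt{606393817}} = \frac{108 \sqrt{606393817}}{606393817}$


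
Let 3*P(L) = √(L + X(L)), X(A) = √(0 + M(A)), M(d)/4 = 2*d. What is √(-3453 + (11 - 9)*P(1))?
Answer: √(-31077 + 6*√(1 + 2*√2))/3 ≈ 58.751*I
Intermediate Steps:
M(d) = 8*d (M(d) = 4*(2*d) = 8*d)
X(A) = 2*√2*√A (X(A) = √(0 + 8*A) = √(8*A) = 2*√2*√A)
P(L) = √(L + 2*√2*√L)/3
√(-3453 + (11 - 9)*P(1)) = √(-3453 + (11 - 9)*(√(1 + 2*√2*√1)/3)) = √(-3453 + 2*(√(1 + 2*√2*1)/3)) = √(-3453 + 2*(√(1 + 2*√2)/3)) = √(-3453 + 2*√(1 + 2*√2)/3)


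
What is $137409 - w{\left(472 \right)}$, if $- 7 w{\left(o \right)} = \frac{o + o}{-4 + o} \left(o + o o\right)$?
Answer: $\frac{165226387}{819} \approx 2.0174 \cdot 10^{5}$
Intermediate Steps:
$w{\left(o \right)} = - \frac{2 o \left(o + o^{2}\right)}{7 \left(-4 + o\right)}$ ($w{\left(o \right)} = - \frac{\frac{o + o}{-4 + o} \left(o + o o\right)}{7} = - \frac{\frac{2 o}{-4 + o} \left(o + o^{2}\right)}{7} = - \frac{2 o \frac{1}{-4 + o} \left(o + o^{2}\right)}{7} = - \frac{2 o \left(o + o^{2}\right)}{7 \left(-4 + o\right)}$)
$137409 - w{\left(472 \right)} = 137409 - \frac{2 \cdot 472^{2} \left(-1 - 472\right)}{7 \left(-4 + 472\right)} = 137409 - \frac{2}{7} \cdot 222784 \cdot \frac{1}{468} \left(-1 - 472\right) = 137409 - \frac{2}{7} \cdot 222784 \cdot \frac{1}{468} \left(-473\right) = 137409 - - \frac{52688416}{819} = 137409 + \frac{52688416}{819} = \frac{165226387}{819}$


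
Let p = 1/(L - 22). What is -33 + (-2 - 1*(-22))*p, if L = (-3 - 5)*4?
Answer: -901/27 ≈ -33.370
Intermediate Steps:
L = -32 (L = -8*4 = -32)
p = -1/54 (p = 1/(-32 - 22) = 1/(-54) = -1/54 ≈ -0.018519)
-33 + (-2 - 1*(-22))*p = -33 + (-2 - 1*(-22))*(-1/54) = -33 + (-2 + 22)*(-1/54) = -33 + 20*(-1/54) = -33 - 10/27 = -901/27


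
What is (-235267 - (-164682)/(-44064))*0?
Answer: 0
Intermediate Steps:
(-235267 - (-164682)/(-44064))*0 = (-235267 - (-164682)*(-1)/44064)*0 = (-235267 - 1*9149/2448)*0 = (-235267 - 9149/2448)*0 = -575942765/2448*0 = 0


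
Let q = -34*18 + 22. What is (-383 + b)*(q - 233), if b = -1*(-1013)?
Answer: -518490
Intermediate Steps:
b = 1013
q = -590 (q = -612 + 22 = -590)
(-383 + b)*(q - 233) = (-383 + 1013)*(-590 - 233) = 630*(-823) = -518490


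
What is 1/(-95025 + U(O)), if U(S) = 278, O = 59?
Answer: -1/94747 ≈ -1.0554e-5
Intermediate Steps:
1/(-95025 + U(O)) = 1/(-95025 + 278) = 1/(-94747) = -1/94747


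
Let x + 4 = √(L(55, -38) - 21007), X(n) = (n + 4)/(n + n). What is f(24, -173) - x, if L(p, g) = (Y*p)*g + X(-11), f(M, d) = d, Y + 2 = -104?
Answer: -169 - √97058126/22 ≈ -616.81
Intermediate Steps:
X(n) = (4 + n)/(2*n) (X(n) = (4 + n)/((2*n)) = (4 + n)*(1/(2*n)) = (4 + n)/(2*n))
Y = -106 (Y = -2 - 104 = -106)
L(p, g) = 7/22 - 106*g*p (L(p, g) = (-106*p)*g + (½)*(4 - 11)/(-11) = -106*g*p + (½)*(-1/11)*(-7) = -106*g*p + 7/22 = 7/22 - 106*g*p)
x = -4 + √97058126/22 (x = -4 + √((7/22 - 106*(-38)*55) - 21007) = -4 + √((7/22 + 221540) - 21007) = -4 + √(4873887/22 - 21007) = -4 + √(4411733/22) = -4 + √97058126/22 ≈ 443.81)
f(24, -173) - x = -173 - (-4 + √97058126/22) = -173 + (4 - √97058126/22) = -169 - √97058126/22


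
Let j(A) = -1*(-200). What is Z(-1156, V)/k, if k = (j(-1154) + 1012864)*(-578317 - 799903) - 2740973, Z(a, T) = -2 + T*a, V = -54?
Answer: -62422/1396227807053 ≈ -4.4708e-8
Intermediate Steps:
j(A) = 200
k = -1396227807053 (k = (200 + 1012864)*(-578317 - 799903) - 2740973 = 1013064*(-1378220) - 2740973 = -1396225066080 - 2740973 = -1396227807053)
Z(-1156, V)/k = (-2 - 54*(-1156))/(-1396227807053) = (-2 + 62424)*(-1/1396227807053) = 62422*(-1/1396227807053) = -62422/1396227807053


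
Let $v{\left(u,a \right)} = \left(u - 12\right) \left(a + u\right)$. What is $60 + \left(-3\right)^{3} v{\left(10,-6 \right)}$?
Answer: $276$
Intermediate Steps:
$v{\left(u,a \right)} = \left(-12 + u\right) \left(a + u\right)$
$60 + \left(-3\right)^{3} v{\left(10,-6 \right)} = 60 + \left(-3\right)^{3} \left(10^{2} - -72 - 120 - 60\right) = 60 - 27 \left(100 + 72 - 120 - 60\right) = 60 - -216 = 60 + 216 = 276$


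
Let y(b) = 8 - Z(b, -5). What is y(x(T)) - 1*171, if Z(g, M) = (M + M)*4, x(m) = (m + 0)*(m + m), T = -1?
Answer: -123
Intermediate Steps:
x(m) = 2*m² (x(m) = m*(2*m) = 2*m²)
Z(g, M) = 8*M (Z(g, M) = (2*M)*4 = 8*M)
y(b) = 48 (y(b) = 8 - 8*(-5) = 8 - 1*(-40) = 8 + 40 = 48)
y(x(T)) - 1*171 = 48 - 1*171 = 48 - 171 = -123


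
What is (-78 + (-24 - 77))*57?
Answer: -10203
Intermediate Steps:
(-78 + (-24 - 77))*57 = (-78 - 101)*57 = -179*57 = -10203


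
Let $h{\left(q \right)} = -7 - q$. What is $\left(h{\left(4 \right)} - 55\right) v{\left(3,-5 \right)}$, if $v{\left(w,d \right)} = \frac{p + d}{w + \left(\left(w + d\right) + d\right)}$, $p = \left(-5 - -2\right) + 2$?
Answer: $-99$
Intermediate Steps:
$p = -1$ ($p = \left(-5 + 2\right) + 2 = -3 + 2 = -1$)
$v{\left(w,d \right)} = \frac{-1 + d}{2 d + 2 w}$ ($v{\left(w,d \right)} = \frac{-1 + d}{w + \left(\left(w + d\right) + d\right)} = \frac{-1 + d}{w + \left(\left(d + w\right) + d\right)} = \frac{-1 + d}{w + \left(w + 2 d\right)} = \frac{-1 + d}{2 d + 2 w}$)
$\left(h{\left(4 \right)} - 55\right) v{\left(3,-5 \right)} = \left(\left(-7 - 4\right) - 55\right) \frac{-1 - 5}{2 \left(-5 + 3\right)} = \left(\left(-7 - 4\right) - 55\right) \frac{1}{2} \frac{1}{-2} \left(-6\right) = \left(-11 - 55\right) \frac{1}{2} \left(- \frac{1}{2}\right) \left(-6\right) = \left(-66\right) \frac{3}{2} = -99$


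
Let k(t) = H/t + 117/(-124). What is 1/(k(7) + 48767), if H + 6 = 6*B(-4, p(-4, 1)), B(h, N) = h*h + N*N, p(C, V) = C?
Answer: 868/42352001 ≈ 2.0495e-5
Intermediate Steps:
B(h, N) = N**2 + h**2 (B(h, N) = h**2 + N**2 = N**2 + h**2)
H = 186 (H = -6 + 6*((-4)**2 + (-4)**2) = -6 + 6*(16 + 16) = -6 + 6*32 = -6 + 192 = 186)
k(t) = -117/124 + 186/t (k(t) = 186/t + 117/(-124) = 186/t + 117*(-1/124) = 186/t - 117/124 = -117/124 + 186/t)
1/(k(7) + 48767) = 1/((-117/124 + 186/7) + 48767) = 1/(22245/868 + 48767) = 1/(42352001/868) = 868/42352001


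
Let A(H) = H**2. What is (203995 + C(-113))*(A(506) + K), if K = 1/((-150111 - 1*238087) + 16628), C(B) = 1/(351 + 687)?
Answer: 20144595651437650909/385689660 ≈ 5.2230e+10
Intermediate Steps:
C(B) = 1/1038
K = -1/371570 (K = 1/((-150111 - 238087) + 16628) = 1/(-388198 + 16628) = 1/(-371570) = -1/371570 ≈ -2.6913e-6)
(203995 + C(-113))*(A(506) + K) = (203995 + 1/1038)*(506**2 - 1/371570) = 211746811*(256036 - 1/371570)/1038 = (211746811/1038)*(95135296519/371570) = 20144595651437650909/385689660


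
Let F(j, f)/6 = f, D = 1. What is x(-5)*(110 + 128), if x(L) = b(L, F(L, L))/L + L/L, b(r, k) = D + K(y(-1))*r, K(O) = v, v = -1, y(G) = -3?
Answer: -238/5 ≈ -47.600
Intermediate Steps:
K(O) = -1
F(j, f) = 6*f
b(r, k) = 1 - r
x(L) = 1 + (1 - L)/L (x(L) = (1 - L)/L + L/L = (1 - L)/L + 1 = 1 + (1 - L)/L)
x(-5)*(110 + 128) = (110 + 128)/(-5) = -1/5*238 = -238/5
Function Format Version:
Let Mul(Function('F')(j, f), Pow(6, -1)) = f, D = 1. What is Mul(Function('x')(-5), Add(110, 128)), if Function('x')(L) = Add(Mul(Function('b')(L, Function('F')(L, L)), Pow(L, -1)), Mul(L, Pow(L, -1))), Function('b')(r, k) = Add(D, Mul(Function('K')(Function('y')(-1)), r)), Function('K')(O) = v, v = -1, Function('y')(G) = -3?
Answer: Rational(-238, 5) ≈ -47.600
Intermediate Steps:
Function('K')(O) = -1
Function('F')(j, f) = Mul(6, f)
Function('b')(r, k) = Add(1, Mul(-1, r))
Function('x')(L) = Add(1, Mul(Pow(L, -1), Add(1, Mul(-1, L)))) (Function('x')(L) = Add(Mul(Add(1, Mul(-1, L)), Pow(L, -1)), Mul(L, Pow(L, -1))) = Add(Mul(Pow(L, -1), Add(1, Mul(-1, L))), 1) = Add(1, Mul(Pow(L, -1), Add(1, Mul(-1, L)))))
Mul(Function('x')(-5), Add(110, 128)) = Mul(Pow(-5, -1), Add(110, 128)) = Mul(Rational(-1, 5), 238) = Rational(-238, 5)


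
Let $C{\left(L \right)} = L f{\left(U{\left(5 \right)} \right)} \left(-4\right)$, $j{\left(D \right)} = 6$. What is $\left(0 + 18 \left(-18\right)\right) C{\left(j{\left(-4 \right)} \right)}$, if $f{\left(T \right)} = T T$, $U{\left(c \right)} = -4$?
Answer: $124416$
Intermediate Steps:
$f{\left(T \right)} = T^{2}$
$C{\left(L \right)} = - 64 L$ ($C{\left(L \right)} = L \left(-4\right)^{2} \left(-4\right) = L 16 \left(-4\right) = 16 L \left(-4\right) = - 64 L$)
$\left(0 + 18 \left(-18\right)\right) C{\left(j{\left(-4 \right)} \right)} = \left(0 + 18 \left(-18\right)\right) \left(\left(-64\right) 6\right) = \left(0 - 324\right) \left(-384\right) = \left(-324\right) \left(-384\right) = 124416$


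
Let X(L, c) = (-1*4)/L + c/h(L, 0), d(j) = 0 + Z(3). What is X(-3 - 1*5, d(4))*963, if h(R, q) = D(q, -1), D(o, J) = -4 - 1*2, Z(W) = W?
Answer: 0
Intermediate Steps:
D(o, J) = -6 (D(o, J) = -4 - 2 = -6)
h(R, q) = -6
d(j) = 3 (d(j) = 0 + 3 = 3)
X(L, c) = -4/L - c/6 (X(L, c) = (-1*4)/L + c/(-6) = -4/L + c*(-⅙) = -4/L - c/6)
X(-3 - 1*5, d(4))*963 = (-4/(-3 - 1*5) - ⅙*3)*963 = (-4/(-3 - 5) - ½)*963 = (-4/(-8) - ½)*963 = (-4*(-⅛) - ½)*963 = (½ - ½)*963 = 0*963 = 0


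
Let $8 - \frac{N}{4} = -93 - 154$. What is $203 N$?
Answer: $207060$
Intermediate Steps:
$N = 1020$ ($N = 32 - 4 \left(-93 - 154\right) = 32 - -988 = 32 + 988 = 1020$)
$203 N = 203 \cdot 1020 = 207060$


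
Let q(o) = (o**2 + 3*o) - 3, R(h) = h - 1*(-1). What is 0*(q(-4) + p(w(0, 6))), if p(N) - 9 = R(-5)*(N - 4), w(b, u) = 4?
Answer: 0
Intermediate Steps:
R(h) = 1 + h (R(h) = h + 1 = 1 + h)
q(o) = -3 + o**2 + 3*o
p(N) = 25 - 4*N (p(N) = 9 + (1 - 5)*(N - 4) = 9 - 4*(-4 + N) = 9 + (16 - 4*N) = 25 - 4*N)
0*(q(-4) + p(w(0, 6))) = 0*((-3 + (-4)**2 + 3*(-4)) + (25 - 4*4)) = 0*((-3 + 16 - 12) + (25 - 16)) = 0*(1 + 9) = 0*10 = 0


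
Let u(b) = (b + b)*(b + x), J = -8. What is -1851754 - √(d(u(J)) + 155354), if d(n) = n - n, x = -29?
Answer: -1851754 - √155354 ≈ -1.8521e+6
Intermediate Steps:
u(b) = 2*b*(-29 + b) (u(b) = (b + b)*(b - 29) = (2*b)*(-29 + b) = 2*b*(-29 + b))
d(n) = 0
-1851754 - √(d(u(J)) + 155354) = -1851754 - √(0 + 155354) = -1851754 - √155354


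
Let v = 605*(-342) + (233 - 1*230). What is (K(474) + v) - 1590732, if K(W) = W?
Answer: -1797165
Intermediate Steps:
v = -206907 (v = -206910 + (233 - 230) = -206910 + 3 = -206907)
(K(474) + v) - 1590732 = (474 - 206907) - 1590732 = -206433 - 1590732 = -1797165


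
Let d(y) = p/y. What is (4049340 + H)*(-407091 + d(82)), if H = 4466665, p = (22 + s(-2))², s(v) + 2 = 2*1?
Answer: -142136287776445/41 ≈ -3.4667e+12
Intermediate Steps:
s(v) = 0 (s(v) = -2 + 2*1 = -2 + 2 = 0)
p = 484 (p = (22 + 0)² = 22² = 484)
d(y) = 484/y
(4049340 + H)*(-407091 + d(82)) = (4049340 + 4466665)*(-407091 + 484/82) = 8516005*(-407091 + 484*(1/82)) = 8516005*(-407091 + 242/41) = 8516005*(-16690489/41) = -142136287776445/41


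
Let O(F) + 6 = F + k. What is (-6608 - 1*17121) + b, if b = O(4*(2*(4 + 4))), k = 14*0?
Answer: -23671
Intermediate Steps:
k = 0
O(F) = -6 + F (O(F) = -6 + (F + 0) = -6 + F)
b = 58 (b = -6 + 4*(2*(4 + 4)) = -6 + 4*(2*8) = -6 + 4*16 = -6 + 64 = 58)
(-6608 - 1*17121) + b = (-6608 - 1*17121) + 58 = (-6608 - 17121) + 58 = -23729 + 58 = -23671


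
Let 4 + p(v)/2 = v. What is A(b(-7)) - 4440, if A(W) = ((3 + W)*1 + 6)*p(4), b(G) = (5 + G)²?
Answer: -4440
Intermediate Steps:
p(v) = -8 + 2*v
A(W) = 0 (A(W) = ((3 + W)*1 + 6)*(-8 + 2*4) = ((3 + W) + 6)*(-8 + 8) = (9 + W)*0 = 0)
A(b(-7)) - 4440 = 0 - 4440 = -4440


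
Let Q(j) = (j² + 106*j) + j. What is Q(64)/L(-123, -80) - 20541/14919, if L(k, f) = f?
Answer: -3435767/24865 ≈ -138.18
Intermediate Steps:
Q(j) = j² + 107*j
Q(64)/L(-123, -80) - 20541/14919 = (64*(107 + 64))/(-80) - 20541/14919 = (64*171)*(-1/80) - 20541*1/14919 = 10944*(-1/80) - 6847/4973 = -684/5 - 6847/4973 = -3435767/24865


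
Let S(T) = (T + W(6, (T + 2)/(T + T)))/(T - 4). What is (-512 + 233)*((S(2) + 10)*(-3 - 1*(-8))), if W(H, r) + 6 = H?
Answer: -12555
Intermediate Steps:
W(H, r) = -6 + H
S(T) = T/(-4 + T) (S(T) = (T + (-6 + 6))/(T - 4) = (T + 0)/(-4 + T) = T/(-4 + T))
(-512 + 233)*((S(2) + 10)*(-3 - 1*(-8))) = (-512 + 233)*((2/(-4 + 2) + 10)*(-3 - 1*(-8))) = -279*(2/(-2) + 10)*(-3 + 8) = -279*(2*(-½) + 10)*5 = -279*(-1 + 10)*5 = -2511*5 = -279*45 = -12555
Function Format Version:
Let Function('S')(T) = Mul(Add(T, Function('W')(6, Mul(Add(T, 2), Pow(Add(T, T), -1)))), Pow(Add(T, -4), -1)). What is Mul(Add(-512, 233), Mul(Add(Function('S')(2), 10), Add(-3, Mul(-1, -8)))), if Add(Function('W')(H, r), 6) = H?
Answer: -12555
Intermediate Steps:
Function('W')(H, r) = Add(-6, H)
Function('S')(T) = Mul(T, Pow(Add(-4, T), -1)) (Function('S')(T) = Mul(Add(T, Add(-6, 6)), Pow(Add(T, -4), -1)) = Mul(Add(T, 0), Pow(Add(-4, T), -1)) = Mul(T, Pow(Add(-4, T), -1)))
Mul(Add(-512, 233), Mul(Add(Function('S')(2), 10), Add(-3, Mul(-1, -8)))) = Mul(Add(-512, 233), Mul(Add(Mul(2, Pow(Add(-4, 2), -1)), 10), Add(-3, Mul(-1, -8)))) = Mul(-279, Mul(Add(Mul(2, Pow(-2, -1)), 10), Add(-3, 8))) = Mul(-279, Mul(Add(Mul(2, Rational(-1, 2)), 10), 5)) = Mul(-279, Mul(Add(-1, 10), 5)) = Mul(-279, Mul(9, 5)) = Mul(-279, 45) = -12555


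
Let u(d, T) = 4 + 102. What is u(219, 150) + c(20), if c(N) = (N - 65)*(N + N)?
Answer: -1694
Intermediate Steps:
c(N) = 2*N*(-65 + N) (c(N) = (-65 + N)*(2*N) = 2*N*(-65 + N))
u(d, T) = 106
u(219, 150) + c(20) = 106 + 2*20*(-65 + 20) = 106 + 2*20*(-45) = 106 - 1800 = -1694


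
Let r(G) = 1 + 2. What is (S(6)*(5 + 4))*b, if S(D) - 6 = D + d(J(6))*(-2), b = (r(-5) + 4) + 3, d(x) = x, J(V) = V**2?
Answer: -5400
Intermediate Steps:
r(G) = 3
b = 10 (b = (3 + 4) + 3 = 7 + 3 = 10)
S(D) = -66 + D (S(D) = 6 + (D + 6**2*(-2)) = 6 + (D + 36*(-2)) = 6 + (D - 72) = 6 + (-72 + D) = -66 + D)
(S(6)*(5 + 4))*b = ((-66 + 6)*(5 + 4))*10 = -60*9*10 = -540*10 = -5400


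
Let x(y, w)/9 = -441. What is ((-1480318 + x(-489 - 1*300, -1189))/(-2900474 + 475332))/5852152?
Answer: 1484287/14192299605584 ≈ 1.0458e-7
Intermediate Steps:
x(y, w) = -3969 (x(y, w) = 9*(-441) = -3969)
((-1480318 + x(-489 - 1*300, -1189))/(-2900474 + 475332))/5852152 = ((-1480318 - 3969)/(-2900474 + 475332))/5852152 = -1484287/(-2425142)*(1/5852152) = -1484287*(-1/2425142)*(1/5852152) = (1484287/2425142)*(1/5852152) = 1484287/14192299605584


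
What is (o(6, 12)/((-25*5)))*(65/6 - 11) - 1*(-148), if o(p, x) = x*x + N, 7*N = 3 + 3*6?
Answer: 37049/250 ≈ 148.20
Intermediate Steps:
N = 3 (N = (3 + 3*6)/7 = (3 + 18)/7 = (1/7)*21 = 3)
o(p, x) = 3 + x**2 (o(p, x) = x*x + 3 = x**2 + 3 = 3 + x**2)
(o(6, 12)/((-25*5)))*(65/6 - 11) - 1*(-148) = ((3 + 12**2)/((-25*5)))*(65/6 - 11) - 1*(-148) = ((3 + 144)/(-125))*(65*(1/6) - 11) + 148 = (147*(-1/125))*(65/6 - 11) + 148 = -147/125*(-1/6) + 148 = 49/250 + 148 = 37049/250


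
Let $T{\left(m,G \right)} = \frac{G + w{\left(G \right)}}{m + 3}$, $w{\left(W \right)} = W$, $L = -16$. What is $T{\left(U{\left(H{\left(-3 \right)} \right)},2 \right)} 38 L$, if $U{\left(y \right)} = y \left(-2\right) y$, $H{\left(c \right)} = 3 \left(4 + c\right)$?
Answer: $\frac{2432}{15} \approx 162.13$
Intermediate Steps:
$H{\left(c \right)} = 12 + 3 c$
$U{\left(y \right)} = - 2 y^{2}$ ($U{\left(y \right)} = - 2 y y = - 2 y^{2}$)
$T{\left(m,G \right)} = \frac{2 G}{3 + m}$ ($T{\left(m,G \right)} = \frac{G + G}{m + 3} = \frac{2 G}{3 + m}$)
$T{\left(U{\left(H{\left(-3 \right)} \right)},2 \right)} 38 L = 2 \cdot 2 \frac{1}{3 - 2 \left(12 + 3 \left(-3\right)\right)^{2}} \cdot 38 \left(-16\right) = 2 \cdot 2 \frac{1}{3 - 2 \left(12 - 9\right)^{2}} \cdot 38 \left(-16\right) = 2 \cdot 2 \frac{1}{3 - 2 \cdot 3^{2}} \cdot 38 \left(-16\right) = 2 \cdot 2 \frac{1}{3 - 18} \cdot 38 \left(-16\right) = 2 \cdot 2 \frac{1}{-15} \cdot 38 \left(-16\right) = 2 \cdot 2 \left(- \frac{1}{15}\right) 38 \left(-16\right) = \left(- \frac{4}{15}\right) 38 \left(-16\right) = \left(- \frac{152}{15}\right) \left(-16\right) = \frac{2432}{15}$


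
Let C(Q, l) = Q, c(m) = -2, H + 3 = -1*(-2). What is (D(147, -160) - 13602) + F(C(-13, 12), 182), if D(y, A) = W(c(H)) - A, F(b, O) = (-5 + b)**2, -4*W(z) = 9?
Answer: -52481/4 ≈ -13120.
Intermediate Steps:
H = -1 (H = -3 - 1*(-2) = -3 + 2 = -1)
W(z) = -9/4 (W(z) = -1/4*9 = -9/4)
D(y, A) = -9/4 - A
(D(147, -160) - 13602) + F(C(-13, 12), 182) = ((-9/4 - 1*(-160)) - 13602) + (-5 - 13)**2 = ((-9/4 + 160) - 13602) + (-18)**2 = (631/4 - 13602) + 324 = -53777/4 + 324 = -52481/4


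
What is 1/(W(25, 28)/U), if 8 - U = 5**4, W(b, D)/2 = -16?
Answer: 617/32 ≈ 19.281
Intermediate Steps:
W(b, D) = -32 (W(b, D) = 2*(-16) = -32)
U = -617 (U = 8 - 1*5**4 = 8 - 1*625 = 8 - 625 = -617)
1/(W(25, 28)/U) = 1/(-32/(-617)) = 1/(-32*(-1/617)) = 1/(32/617) = 617/32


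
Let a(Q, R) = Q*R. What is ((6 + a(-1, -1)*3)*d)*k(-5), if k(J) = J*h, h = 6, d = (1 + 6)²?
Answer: -13230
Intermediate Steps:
d = 49 (d = 7² = 49)
k(J) = 6*J (k(J) = J*6 = 6*J)
((6 + a(-1, -1)*3)*d)*k(-5) = ((6 - 1*(-1)*3)*49)*(6*(-5)) = ((6 + 1*3)*49)*(-30) = ((6 + 3)*49)*(-30) = (9*49)*(-30) = 441*(-30) = -13230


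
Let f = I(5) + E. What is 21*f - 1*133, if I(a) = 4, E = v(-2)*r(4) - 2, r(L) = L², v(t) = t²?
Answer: 1253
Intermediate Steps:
E = 62 (E = (-2)²*4² - 2 = 4*16 - 2 = 64 - 2 = 62)
f = 66 (f = 4 + 62 = 66)
21*f - 1*133 = 21*66 - 1*133 = 1386 - 133 = 1253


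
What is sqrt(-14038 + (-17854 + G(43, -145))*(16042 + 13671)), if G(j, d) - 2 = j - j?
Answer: 3*I*sqrt(58938946) ≈ 23032.0*I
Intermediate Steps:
G(j, d) = 2 (G(j, d) = 2 + (j - j) = 2 + 0 = 2)
sqrt(-14038 + (-17854 + G(43, -145))*(16042 + 13671)) = sqrt(-14038 + (-17854 + 2)*(16042 + 13671)) = sqrt(-14038 - 17852*29713) = sqrt(-14038 - 530436476) = sqrt(-530450514) = 3*I*sqrt(58938946)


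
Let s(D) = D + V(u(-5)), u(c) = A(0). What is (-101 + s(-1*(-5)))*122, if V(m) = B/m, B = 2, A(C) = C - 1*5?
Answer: -58804/5 ≈ -11761.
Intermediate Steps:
A(C) = -5 + C (A(C) = C - 5 = -5 + C)
u(c) = -5 (u(c) = -5 + 0 = -5)
V(m) = 2/m
s(D) = -⅖ + D (s(D) = D + 2/(-5) = D + 2*(-⅕) = D - ⅖ = -⅖ + D)
(-101 + s(-1*(-5)))*122 = (-101 + (-⅖ - 1*(-5)))*122 = (-101 + (-⅖ + 5))*122 = (-101 + 23/5)*122 = -482/5*122 = -58804/5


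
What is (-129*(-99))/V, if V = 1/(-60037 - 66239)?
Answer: -1612670796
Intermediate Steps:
V = -1/126276 (V = 1/(-126276) = -1/126276 ≈ -7.9192e-6)
(-129*(-99))/V = (-129*(-99))/(-1/126276) = 12771*(-126276) = -1612670796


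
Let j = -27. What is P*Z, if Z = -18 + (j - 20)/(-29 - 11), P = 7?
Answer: -4711/40 ≈ -117.78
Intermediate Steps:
Z = -673/40 (Z = -18 + (-27 - 20)/(-29 - 11) = -18 - 47/(-40) = -18 - 47*(-1/40) = -18 + 47/40 = -673/40 ≈ -16.825)
P*Z = 7*(-673/40) = -4711/40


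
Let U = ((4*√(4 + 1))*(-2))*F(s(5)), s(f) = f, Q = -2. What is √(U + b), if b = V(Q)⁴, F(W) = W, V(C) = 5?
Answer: √(625 - 40*√5) ≈ 23.142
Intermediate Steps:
U = -40*√5 (U = ((4*√(4 + 1))*(-2))*5 = ((4*√5)*(-2))*5 = -8*√5*5 = -40*√5 ≈ -89.443)
b = 625 (b = 5⁴ = 625)
√(U + b) = √(-40*√5 + 625) = √(625 - 40*√5)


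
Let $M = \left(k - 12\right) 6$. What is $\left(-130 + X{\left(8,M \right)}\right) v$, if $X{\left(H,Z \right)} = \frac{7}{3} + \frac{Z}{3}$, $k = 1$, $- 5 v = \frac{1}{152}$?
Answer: $\frac{449}{2280} \approx 0.19693$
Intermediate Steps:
$v = - \frac{1}{760}$ ($v = - \frac{1}{5 \cdot 152} = \left(- \frac{1}{5}\right) \frac{1}{152} = - \frac{1}{760} \approx -0.0013158$)
$M = -66$ ($M = \left(1 - 12\right) 6 = \left(-11\right) 6 = -66$)
$X{\left(H,Z \right)} = \frac{7}{3} + \frac{Z}{3}$ ($X{\left(H,Z \right)} = 7 \cdot \frac{1}{3} + Z \frac{1}{3} = \frac{7}{3} + \frac{Z}{3}$)
$\left(-130 + X{\left(8,M \right)}\right) v = \left(-130 + \left(\frac{7}{3} + \frac{1}{3} \left(-66\right)\right)\right) \left(- \frac{1}{760}\right) = \left(-130 + \left(\frac{7}{3} - 22\right)\right) \left(- \frac{1}{760}\right) = \left(-130 - \frac{59}{3}\right) \left(- \frac{1}{760}\right) = \left(- \frac{449}{3}\right) \left(- \frac{1}{760}\right) = \frac{449}{2280}$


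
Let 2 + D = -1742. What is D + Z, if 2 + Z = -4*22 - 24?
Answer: -1858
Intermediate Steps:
Z = -114 (Z = -2 + (-4*22 - 24) = -2 + (-88 - 24) = -2 - 112 = -114)
D = -1744 (D = -2 - 1742 = -1744)
D + Z = -1744 - 114 = -1858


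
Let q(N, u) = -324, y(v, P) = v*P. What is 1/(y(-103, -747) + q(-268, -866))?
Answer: 1/76617 ≈ 1.3052e-5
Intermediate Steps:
y(v, P) = P*v
1/(y(-103, -747) + q(-268, -866)) = 1/(-747*(-103) - 324) = 1/(76941 - 324) = 1/76617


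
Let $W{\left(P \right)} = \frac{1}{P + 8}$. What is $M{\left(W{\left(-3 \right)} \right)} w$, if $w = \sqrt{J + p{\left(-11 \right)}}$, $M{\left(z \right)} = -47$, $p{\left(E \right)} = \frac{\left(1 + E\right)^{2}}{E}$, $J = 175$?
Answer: $- \frac{235 \sqrt{803}}{11} \approx -605.39$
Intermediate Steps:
$W{\left(P \right)} = \frac{1}{8 + P}$
$p{\left(E \right)} = \frac{\left(1 + E\right)^{2}}{E}$
$w = \frac{5 \sqrt{803}}{11}$ ($w = \sqrt{175 + \frac{\left(1 - 11\right)^{2}}{-11}} = \sqrt{175 - \frac{\left(-10\right)^{2}}{11}} = \sqrt{175 - \frac{100}{11}} = \sqrt{\frac{1825}{11}} = \frac{5 \sqrt{803}}{11} \approx 12.881$)
$M{\left(W{\left(-3 \right)} \right)} w = - 47 \frac{5 \sqrt{803}}{11} = - \frac{235 \sqrt{803}}{11}$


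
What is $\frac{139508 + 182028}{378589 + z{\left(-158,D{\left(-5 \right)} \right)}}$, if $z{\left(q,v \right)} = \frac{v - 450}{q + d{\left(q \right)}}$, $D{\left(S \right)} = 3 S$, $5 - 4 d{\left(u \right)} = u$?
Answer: $\frac{150800384}{177560101} \approx 0.84929$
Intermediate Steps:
$d{\left(u \right)} = \frac{5}{4} - \frac{u}{4}$
$z{\left(q,v \right)} = \frac{-450 + v}{\frac{5}{4} + \frac{3 q}{4}}$ ($z{\left(q,v \right)} = \frac{v - 450}{q - \left(- \frac{5}{4} + \frac{q}{4}\right)} = \frac{-450 + v}{\frac{5}{4} + \frac{3 q}{4}}$)
$\frac{139508 + 182028}{378589 + z{\left(-158,D{\left(-5 \right)} \right)}} = \frac{139508 + 182028}{378589 + \frac{4 \left(-450 + 3 \left(-5\right)\right)}{5 + 3 \left(-158\right)}} = \frac{321536}{378589 + \frac{4 \left(-450 - 15\right)}{5 - 474}} = \frac{321536}{378589 + 4 \frac{1}{-469} \left(-465\right)} = \frac{321536}{378589 + 4 \left(- \frac{1}{469}\right) \left(-465\right)} = \frac{321536}{378589 + \frac{1860}{469}} = \frac{321536}{\frac{177560101}{469}} = 321536 \cdot \frac{469}{177560101} = \frac{150800384}{177560101}$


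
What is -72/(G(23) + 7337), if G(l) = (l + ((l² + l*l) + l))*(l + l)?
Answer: -72/58121 ≈ -0.0012388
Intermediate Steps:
G(l) = 2*l*(2*l + 2*l²) (G(l) = (l + ((l² + l²) + l))*(2*l) = (l + (2*l² + l))*(2*l) = (l + (l + 2*l²))*(2*l) = (2*l + 2*l²)*(2*l) = 2*l*(2*l + 2*l²))
-72/(G(23) + 7337) = -72/(4*23²*(1 + 23) + 7337) = -72/(4*529*24 + 7337) = -72/(50784 + 7337) = -72/58121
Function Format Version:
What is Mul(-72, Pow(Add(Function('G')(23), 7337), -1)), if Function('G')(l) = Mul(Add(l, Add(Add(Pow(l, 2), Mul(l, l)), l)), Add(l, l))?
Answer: Rational(-72, 58121) ≈ -0.0012388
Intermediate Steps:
Function('G')(l) = Mul(2, l, Add(Mul(2, l), Mul(2, Pow(l, 2)))) (Function('G')(l) = Mul(Add(l, Add(Add(Pow(l, 2), Pow(l, 2)), l)), Mul(2, l)) = Mul(Add(l, Add(Mul(2, Pow(l, 2)), l)), Mul(2, l)) = Mul(Add(l, Add(l, Mul(2, Pow(l, 2)))), Mul(2, l)) = Mul(Add(Mul(2, l), Mul(2, Pow(l, 2))), Mul(2, l)) = Mul(2, l, Add(Mul(2, l), Mul(2, Pow(l, 2)))))
Mul(-72, Pow(Add(Function('G')(23), 7337), -1)) = Mul(-72, Pow(Add(Mul(4, Pow(23, 2), Add(1, 23)), 7337), -1)) = Mul(-72, Pow(Add(Mul(4, 529, 24), 7337), -1)) = Mul(-72, Pow(Add(50784, 7337), -1)) = Mul(-72, Pow(58121, -1)) = Mul(-72, Rational(1, 58121)) = Rational(-72, 58121)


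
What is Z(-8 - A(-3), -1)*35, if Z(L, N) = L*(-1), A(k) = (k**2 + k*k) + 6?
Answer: 1120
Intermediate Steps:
A(k) = 6 + 2*k**2 (A(k) = (k**2 + k**2) + 6 = 2*k**2 + 6 = 6 + 2*k**2)
Z(L, N) = -L
Z(-8 - A(-3), -1)*35 = -(-8 - (6 + 2*(-3)**2))*35 = -(-8 - (6 + 2*9))*35 = -(-8 - (6 + 18))*35 = -(-8 - 1*24)*35 = -(-8 - 24)*35 = -1*(-32)*35 = 32*35 = 1120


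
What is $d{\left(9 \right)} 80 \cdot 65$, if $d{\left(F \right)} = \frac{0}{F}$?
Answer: $0$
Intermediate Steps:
$d{\left(F \right)} = 0$
$d{\left(9 \right)} 80 \cdot 65 = 0 \cdot 80 \cdot 65 = 0 \cdot 65 = 0$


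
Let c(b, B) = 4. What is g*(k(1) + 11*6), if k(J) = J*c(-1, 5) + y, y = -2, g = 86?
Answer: 5848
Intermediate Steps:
k(J) = -2 + 4*J (k(J) = J*4 - 2 = 4*J - 2 = -2 + 4*J)
g*(k(1) + 11*6) = 86*((-2 + 4*1) + 11*6) = 86*((-2 + 4) + 66) = 86*(2 + 66) = 86*68 = 5848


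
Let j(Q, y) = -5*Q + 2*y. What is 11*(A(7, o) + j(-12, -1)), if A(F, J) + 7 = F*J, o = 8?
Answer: 1177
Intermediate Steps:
A(F, J) = -7 + F*J
11*(A(7, o) + j(-12, -1)) = 11*((-7 + 7*8) + (-5*(-12) + 2*(-1))) = 11*((-7 + 56) + (60 - 2)) = 11*(49 + 58) = 11*107 = 1177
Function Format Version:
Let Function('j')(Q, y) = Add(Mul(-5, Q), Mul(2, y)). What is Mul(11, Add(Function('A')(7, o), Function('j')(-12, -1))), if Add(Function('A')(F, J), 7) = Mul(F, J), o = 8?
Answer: 1177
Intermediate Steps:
Function('A')(F, J) = Add(-7, Mul(F, J))
Mul(11, Add(Function('A')(7, o), Function('j')(-12, -1))) = Mul(11, Add(Add(-7, Mul(7, 8)), Add(Mul(-5, -12), Mul(2, -1)))) = Mul(11, Add(Add(-7, 56), Add(60, -2))) = Mul(11, Add(49, 58)) = Mul(11, 107) = 1177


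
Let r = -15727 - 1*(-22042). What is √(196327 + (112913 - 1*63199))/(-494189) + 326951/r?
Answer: 326951/6315 - √246041/494189 ≈ 51.773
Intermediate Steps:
r = 6315 (r = -15727 + 22042 = 6315)
√(196327 + (112913 - 1*63199))/(-494189) + 326951/r = √(196327 + (112913 - 1*63199))/(-494189) + 326951/6315 = √(196327 + (112913 - 63199))*(-1/494189) + 326951*(1/6315) = √(196327 + 49714)*(-1/494189) + 326951/6315 = √246041*(-1/494189) + 326951/6315 = -√246041/494189 + 326951/6315 = 326951/6315 - √246041/494189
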